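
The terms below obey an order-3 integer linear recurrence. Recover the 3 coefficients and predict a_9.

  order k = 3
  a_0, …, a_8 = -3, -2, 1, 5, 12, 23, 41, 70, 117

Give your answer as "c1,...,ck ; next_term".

2,0,-1 ; 193

  a_3 = 2·1 + 0·-2 + -1·-3 = 5
  a_4 = 2·5 + 0·1 + -1·-2 = 12
  a_5 = 2·12 + 0·5 + -1·1 = 23
  a_6 = 2·23 + 0·12 + -1·5 = 41
  a_7 = 2·41 + 0·23 + -1·12 = 70
  a_8 = 2·70 + 0·41 + -1·23 = 117
  a_9 = 2·117 + 0·70 + -1·41 = 193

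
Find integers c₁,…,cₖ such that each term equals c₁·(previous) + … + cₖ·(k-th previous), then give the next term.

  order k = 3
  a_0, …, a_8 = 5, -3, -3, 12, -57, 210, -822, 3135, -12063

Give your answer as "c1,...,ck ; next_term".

-3,4,3 ; 46263

  a_3 = -3·-3 + 4·-3 + 3·5 = 12
  a_4 = -3·12 + 4·-3 + 3·-3 = -57
  a_5 = -3·-57 + 4·12 + 3·-3 = 210
  a_6 = -3·210 + 4·-57 + 3·12 = -822
  a_7 = -3·-822 + 4·210 + 3·-57 = 3135
  a_8 = -3·3135 + 4·-822 + 3·210 = -12063
  a_9 = -3·-12063 + 4·3135 + 3·-822 = 46263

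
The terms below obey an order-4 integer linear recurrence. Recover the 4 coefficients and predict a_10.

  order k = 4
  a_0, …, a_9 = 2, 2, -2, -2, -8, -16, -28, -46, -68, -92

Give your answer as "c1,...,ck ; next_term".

2,0,-1,-1 ; -110

  a_4 = 2·-2 + 0·-2 + -1·2 + -1·2 = -8
  a_5 = 2·-8 + 0·-2 + -1·-2 + -1·2 = -16
  a_6 = 2·-16 + 0·-8 + -1·-2 + -1·-2 = -28
  a_7 = 2·-28 + 0·-16 + -1·-8 + -1·-2 = -46
  a_8 = 2·-46 + 0·-28 + -1·-16 + -1·-8 = -68
  a_9 = 2·-68 + 0·-46 + -1·-28 + -1·-16 = -92
  a_10 = 2·-92 + 0·-68 + -1·-46 + -1·-28 = -110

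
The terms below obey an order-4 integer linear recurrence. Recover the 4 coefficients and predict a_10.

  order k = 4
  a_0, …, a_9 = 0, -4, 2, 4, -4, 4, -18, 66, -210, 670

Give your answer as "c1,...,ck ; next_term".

  a_4 = -3·4 + 0·2 + -2·-4 + 1·0 = -4
  a_5 = -3·-4 + 0·4 + -2·2 + 1·-4 = 4
  a_6 = -3·4 + 0·-4 + -2·4 + 1·2 = -18
  a_7 = -3·-18 + 0·4 + -2·-4 + 1·4 = 66
  a_8 = -3·66 + 0·-18 + -2·4 + 1·-4 = -210
  a_9 = -3·-210 + 0·66 + -2·-18 + 1·4 = 670
  a_10 = -3·670 + 0·-210 + -2·66 + 1·-18 = -2160

-3,0,-2,1 ; -2160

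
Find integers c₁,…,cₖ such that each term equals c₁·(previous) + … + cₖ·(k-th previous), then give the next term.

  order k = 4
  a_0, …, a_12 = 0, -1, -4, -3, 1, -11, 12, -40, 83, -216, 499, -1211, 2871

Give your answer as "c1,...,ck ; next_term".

-2,1,1,2 ; -6886

  a_4 = -2·-3 + 1·-4 + 1·-1 + 2·0 = 1
  a_5 = -2·1 + 1·-3 + 1·-4 + 2·-1 = -11
  a_6 = -2·-11 + 1·1 + 1·-3 + 2·-4 = 12
  a_7 = -2·12 + 1·-11 + 1·1 + 2·-3 = -40
  a_8 = -2·-40 + 1·12 + 1·-11 + 2·1 = 83
  a_9 = -2·83 + 1·-40 + 1·12 + 2·-11 = -216
  a_10 = -2·-216 + 1·83 + 1·-40 + 2·12 = 499
  a_11 = -2·499 + 1·-216 + 1·83 + 2·-40 = -1211
  a_12 = -2·-1211 + 1·499 + 1·-216 + 2·83 = 2871
  a_13 = -2·2871 + 1·-1211 + 1·499 + 2·-216 = -6886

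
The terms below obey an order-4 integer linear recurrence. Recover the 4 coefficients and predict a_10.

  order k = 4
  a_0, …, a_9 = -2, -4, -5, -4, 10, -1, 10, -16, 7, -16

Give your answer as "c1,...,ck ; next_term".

  a_4 = -1·-4 + 0·-5 + -1·-4 + -1·-2 = 10
  a_5 = -1·10 + 0·-4 + -1·-5 + -1·-4 = -1
  a_6 = -1·-1 + 0·10 + -1·-4 + -1·-5 = 10
  a_7 = -1·10 + 0·-1 + -1·10 + -1·-4 = -16
  a_8 = -1·-16 + 0·10 + -1·-1 + -1·10 = 7
  a_9 = -1·7 + 0·-16 + -1·10 + -1·-1 = -16
  a_10 = -1·-16 + 0·7 + -1·-16 + -1·10 = 22

-1,0,-1,-1 ; 22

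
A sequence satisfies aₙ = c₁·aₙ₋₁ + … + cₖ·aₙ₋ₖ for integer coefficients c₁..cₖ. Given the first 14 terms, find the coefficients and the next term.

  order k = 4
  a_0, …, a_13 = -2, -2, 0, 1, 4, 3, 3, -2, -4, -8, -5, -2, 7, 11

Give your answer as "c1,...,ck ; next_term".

  a_4 = 0·1 + 1·0 + -1·-2 + -1·-2 = 4
  a_5 = 0·4 + 1·1 + -1·0 + -1·-2 = 3
  a_6 = 0·3 + 1·4 + -1·1 + -1·0 = 3
  a_7 = 0·3 + 1·3 + -1·4 + -1·1 = -2
  a_8 = 0·-2 + 1·3 + -1·3 + -1·4 = -4
  a_9 = 0·-4 + 1·-2 + -1·3 + -1·3 = -8
  a_10 = 0·-8 + 1·-4 + -1·-2 + -1·3 = -5
  a_11 = 0·-5 + 1·-8 + -1·-4 + -1·-2 = -2
  a_12 = 0·-2 + 1·-5 + -1·-8 + -1·-4 = 7
  a_13 = 0·7 + 1·-2 + -1·-5 + -1·-8 = 11
  a_14 = 0·11 + 1·7 + -1·-2 + -1·-5 = 14

0,1,-1,-1 ; 14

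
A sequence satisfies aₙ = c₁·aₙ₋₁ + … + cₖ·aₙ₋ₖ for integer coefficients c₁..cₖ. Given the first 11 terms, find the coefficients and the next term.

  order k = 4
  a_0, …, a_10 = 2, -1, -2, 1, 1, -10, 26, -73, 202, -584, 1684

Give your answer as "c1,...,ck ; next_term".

  a_4 = -3·1 + 0·-2 + 2·-1 + 3·2 = 1
  a_5 = -3·1 + 0·1 + 2·-2 + 3·-1 = -10
  a_6 = -3·-10 + 0·1 + 2·1 + 3·-2 = 26
  a_7 = -3·26 + 0·-10 + 2·1 + 3·1 = -73
  a_8 = -3·-73 + 0·26 + 2·-10 + 3·1 = 202
  a_9 = -3·202 + 0·-73 + 2·26 + 3·-10 = -584
  a_10 = -3·-584 + 0·202 + 2·-73 + 3·26 = 1684
  a_11 = -3·1684 + 0·-584 + 2·202 + 3·-73 = -4867

-3,0,2,3 ; -4867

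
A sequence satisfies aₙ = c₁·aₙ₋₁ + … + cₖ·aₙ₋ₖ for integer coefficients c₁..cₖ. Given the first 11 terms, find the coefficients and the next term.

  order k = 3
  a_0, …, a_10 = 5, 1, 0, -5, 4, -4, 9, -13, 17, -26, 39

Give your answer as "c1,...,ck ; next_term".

  a_3 = -1·0 + 0·1 + -1·5 = -5
  a_4 = -1·-5 + 0·0 + -1·1 = 4
  a_5 = -1·4 + 0·-5 + -1·0 = -4
  a_6 = -1·-4 + 0·4 + -1·-5 = 9
  a_7 = -1·9 + 0·-4 + -1·4 = -13
  a_8 = -1·-13 + 0·9 + -1·-4 = 17
  a_9 = -1·17 + 0·-13 + -1·9 = -26
  a_10 = -1·-26 + 0·17 + -1·-13 = 39
  a_11 = -1·39 + 0·-26 + -1·17 = -56

-1,0,-1 ; -56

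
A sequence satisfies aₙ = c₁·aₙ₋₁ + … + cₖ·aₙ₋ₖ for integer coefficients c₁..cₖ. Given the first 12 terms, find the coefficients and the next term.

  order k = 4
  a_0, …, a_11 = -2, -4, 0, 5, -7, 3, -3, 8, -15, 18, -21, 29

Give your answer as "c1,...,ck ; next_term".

-1,0,0,1 ; -44

  a_4 = -1·5 + 0·0 + 0·-4 + 1·-2 = -7
  a_5 = -1·-7 + 0·5 + 0·0 + 1·-4 = 3
  a_6 = -1·3 + 0·-7 + 0·5 + 1·0 = -3
  a_7 = -1·-3 + 0·3 + 0·-7 + 1·5 = 8
  a_8 = -1·8 + 0·-3 + 0·3 + 1·-7 = -15
  a_9 = -1·-15 + 0·8 + 0·-3 + 1·3 = 18
  a_10 = -1·18 + 0·-15 + 0·8 + 1·-3 = -21
  a_11 = -1·-21 + 0·18 + 0·-15 + 1·8 = 29
  a_12 = -1·29 + 0·-21 + 0·18 + 1·-15 = -44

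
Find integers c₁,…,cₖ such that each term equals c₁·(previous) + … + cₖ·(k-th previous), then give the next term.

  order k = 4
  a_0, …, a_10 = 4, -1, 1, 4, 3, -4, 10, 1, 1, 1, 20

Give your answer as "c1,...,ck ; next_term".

-1,0,1,2 ; -17

  a_4 = -1·4 + 0·1 + 1·-1 + 2·4 = 3
  a_5 = -1·3 + 0·4 + 1·1 + 2·-1 = -4
  a_6 = -1·-4 + 0·3 + 1·4 + 2·1 = 10
  a_7 = -1·10 + 0·-4 + 1·3 + 2·4 = 1
  a_8 = -1·1 + 0·10 + 1·-4 + 2·3 = 1
  a_9 = -1·1 + 0·1 + 1·10 + 2·-4 = 1
  a_10 = -1·1 + 0·1 + 1·1 + 2·10 = 20
  a_11 = -1·20 + 0·1 + 1·1 + 2·1 = -17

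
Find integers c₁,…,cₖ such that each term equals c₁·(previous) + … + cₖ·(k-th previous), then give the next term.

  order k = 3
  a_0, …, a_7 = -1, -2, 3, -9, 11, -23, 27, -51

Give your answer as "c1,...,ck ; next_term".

-1,2,2 ; 59

  a_3 = -1·3 + 2·-2 + 2·-1 = -9
  a_4 = -1·-9 + 2·3 + 2·-2 = 11
  a_5 = -1·11 + 2·-9 + 2·3 = -23
  a_6 = -1·-23 + 2·11 + 2·-9 = 27
  a_7 = -1·27 + 2·-23 + 2·11 = -51
  a_8 = -1·-51 + 2·27 + 2·-23 = 59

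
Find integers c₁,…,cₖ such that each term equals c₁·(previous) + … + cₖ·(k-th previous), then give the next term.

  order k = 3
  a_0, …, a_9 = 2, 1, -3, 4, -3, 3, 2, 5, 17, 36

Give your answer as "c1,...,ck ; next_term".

1,3,2 ; 97

  a_3 = 1·-3 + 3·1 + 2·2 = 4
  a_4 = 1·4 + 3·-3 + 2·1 = -3
  a_5 = 1·-3 + 3·4 + 2·-3 = 3
  a_6 = 1·3 + 3·-3 + 2·4 = 2
  a_7 = 1·2 + 3·3 + 2·-3 = 5
  a_8 = 1·5 + 3·2 + 2·3 = 17
  a_9 = 1·17 + 3·5 + 2·2 = 36
  a_10 = 1·36 + 3·17 + 2·5 = 97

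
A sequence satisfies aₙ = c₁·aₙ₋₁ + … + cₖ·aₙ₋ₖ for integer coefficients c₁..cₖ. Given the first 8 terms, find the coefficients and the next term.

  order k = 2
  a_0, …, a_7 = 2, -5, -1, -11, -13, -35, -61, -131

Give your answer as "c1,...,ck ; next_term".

  a_2 = 1·-5 + 2·2 = -1
  a_3 = 1·-1 + 2·-5 = -11
  a_4 = 1·-11 + 2·-1 = -13
  a_5 = 1·-13 + 2·-11 = -35
  a_6 = 1·-35 + 2·-13 = -61
  a_7 = 1·-61 + 2·-35 = -131
  a_8 = 1·-131 + 2·-61 = -253

1,2 ; -253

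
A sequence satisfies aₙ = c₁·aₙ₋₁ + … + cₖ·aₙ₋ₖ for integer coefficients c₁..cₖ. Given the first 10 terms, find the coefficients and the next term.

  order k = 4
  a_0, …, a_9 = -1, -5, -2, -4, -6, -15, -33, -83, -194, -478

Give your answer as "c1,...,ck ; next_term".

1,4,-1,-1 ; -1138

  a_4 = 1·-4 + 4·-2 + -1·-5 + -1·-1 = -6
  a_5 = 1·-6 + 4·-4 + -1·-2 + -1·-5 = -15
  a_6 = 1·-15 + 4·-6 + -1·-4 + -1·-2 = -33
  a_7 = 1·-33 + 4·-15 + -1·-6 + -1·-4 = -83
  a_8 = 1·-83 + 4·-33 + -1·-15 + -1·-6 = -194
  a_9 = 1·-194 + 4·-83 + -1·-33 + -1·-15 = -478
  a_10 = 1·-478 + 4·-194 + -1·-83 + -1·-33 = -1138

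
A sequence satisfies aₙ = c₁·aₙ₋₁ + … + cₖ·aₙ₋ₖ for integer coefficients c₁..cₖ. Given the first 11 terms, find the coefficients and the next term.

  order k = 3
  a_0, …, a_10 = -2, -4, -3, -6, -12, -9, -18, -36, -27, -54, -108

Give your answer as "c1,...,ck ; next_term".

  a_3 = 0·-3 + 0·-4 + 3·-2 = -6
  a_4 = 0·-6 + 0·-3 + 3·-4 = -12
  a_5 = 0·-12 + 0·-6 + 3·-3 = -9
  a_6 = 0·-9 + 0·-12 + 3·-6 = -18
  a_7 = 0·-18 + 0·-9 + 3·-12 = -36
  a_8 = 0·-36 + 0·-18 + 3·-9 = -27
  a_9 = 0·-27 + 0·-36 + 3·-18 = -54
  a_10 = 0·-54 + 0·-27 + 3·-36 = -108
  a_11 = 0·-108 + 0·-54 + 3·-27 = -81

0,0,3 ; -81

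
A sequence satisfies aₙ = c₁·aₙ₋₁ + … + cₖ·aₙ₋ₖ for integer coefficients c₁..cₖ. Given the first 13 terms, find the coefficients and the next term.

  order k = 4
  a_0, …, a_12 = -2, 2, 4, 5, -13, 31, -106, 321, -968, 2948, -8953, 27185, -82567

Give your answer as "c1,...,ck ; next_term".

  a_4 = -3·5 + 0·4 + -1·2 + -2·-2 = -13
  a_5 = -3·-13 + 0·5 + -1·4 + -2·2 = 31
  a_6 = -3·31 + 0·-13 + -1·5 + -2·4 = -106
  a_7 = -3·-106 + 0·31 + -1·-13 + -2·5 = 321
  a_8 = -3·321 + 0·-106 + -1·31 + -2·-13 = -968
  a_9 = -3·-968 + 0·321 + -1·-106 + -2·31 = 2948
  a_10 = -3·2948 + 0·-968 + -1·321 + -2·-106 = -8953
  a_11 = -3·-8953 + 0·2948 + -1·-968 + -2·321 = 27185
  a_12 = -3·27185 + 0·-8953 + -1·2948 + -2·-968 = -82567
  a_13 = -3·-82567 + 0·27185 + -1·-8953 + -2·2948 = 250758

-3,0,-1,-2 ; 250758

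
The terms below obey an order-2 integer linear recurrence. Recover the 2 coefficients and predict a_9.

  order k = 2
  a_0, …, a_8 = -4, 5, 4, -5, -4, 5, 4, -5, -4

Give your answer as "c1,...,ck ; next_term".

  a_2 = 0·5 + -1·-4 = 4
  a_3 = 0·4 + -1·5 = -5
  a_4 = 0·-5 + -1·4 = -4
  a_5 = 0·-4 + -1·-5 = 5
  a_6 = 0·5 + -1·-4 = 4
  a_7 = 0·4 + -1·5 = -5
  a_8 = 0·-5 + -1·4 = -4
  a_9 = 0·-4 + -1·-5 = 5

0,-1 ; 5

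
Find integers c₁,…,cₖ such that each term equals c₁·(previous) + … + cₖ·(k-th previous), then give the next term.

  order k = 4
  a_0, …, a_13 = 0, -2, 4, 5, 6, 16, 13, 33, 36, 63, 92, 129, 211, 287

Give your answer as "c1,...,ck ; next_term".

0,2,1,-1 ; 459

  a_4 = 0·5 + 2·4 + 1·-2 + -1·0 = 6
  a_5 = 0·6 + 2·5 + 1·4 + -1·-2 = 16
  a_6 = 0·16 + 2·6 + 1·5 + -1·4 = 13
  a_7 = 0·13 + 2·16 + 1·6 + -1·5 = 33
  a_8 = 0·33 + 2·13 + 1·16 + -1·6 = 36
  a_9 = 0·36 + 2·33 + 1·13 + -1·16 = 63
  a_10 = 0·63 + 2·36 + 1·33 + -1·13 = 92
  a_11 = 0·92 + 2·63 + 1·36 + -1·33 = 129
  a_12 = 0·129 + 2·92 + 1·63 + -1·36 = 211
  a_13 = 0·211 + 2·129 + 1·92 + -1·63 = 287
  a_14 = 0·287 + 2·211 + 1·129 + -1·92 = 459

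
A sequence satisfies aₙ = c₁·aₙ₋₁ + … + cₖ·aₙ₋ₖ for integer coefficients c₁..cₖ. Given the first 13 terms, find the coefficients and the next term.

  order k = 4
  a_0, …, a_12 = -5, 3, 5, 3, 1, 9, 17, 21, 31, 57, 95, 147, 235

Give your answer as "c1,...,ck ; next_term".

1,0,1,1 ; 387

  a_4 = 1·3 + 0·5 + 1·3 + 1·-5 = 1
  a_5 = 1·1 + 0·3 + 1·5 + 1·3 = 9
  a_6 = 1·9 + 0·1 + 1·3 + 1·5 = 17
  a_7 = 1·17 + 0·9 + 1·1 + 1·3 = 21
  a_8 = 1·21 + 0·17 + 1·9 + 1·1 = 31
  a_9 = 1·31 + 0·21 + 1·17 + 1·9 = 57
  a_10 = 1·57 + 0·31 + 1·21 + 1·17 = 95
  a_11 = 1·95 + 0·57 + 1·31 + 1·21 = 147
  a_12 = 1·147 + 0·95 + 1·57 + 1·31 = 235
  a_13 = 1·235 + 0·147 + 1·95 + 1·57 = 387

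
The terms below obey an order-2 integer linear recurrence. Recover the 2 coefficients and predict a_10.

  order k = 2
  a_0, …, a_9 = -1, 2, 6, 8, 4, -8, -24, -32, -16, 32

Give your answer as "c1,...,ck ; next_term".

  a_2 = 2·2 + -2·-1 = 6
  a_3 = 2·6 + -2·2 = 8
  a_4 = 2·8 + -2·6 = 4
  a_5 = 2·4 + -2·8 = -8
  a_6 = 2·-8 + -2·4 = -24
  a_7 = 2·-24 + -2·-8 = -32
  a_8 = 2·-32 + -2·-24 = -16
  a_9 = 2·-16 + -2·-32 = 32
  a_10 = 2·32 + -2·-16 = 96

2,-2 ; 96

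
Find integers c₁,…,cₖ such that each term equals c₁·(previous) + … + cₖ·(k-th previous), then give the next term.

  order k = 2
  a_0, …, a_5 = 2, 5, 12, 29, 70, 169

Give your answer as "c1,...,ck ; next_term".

  a_2 = 2·5 + 1·2 = 12
  a_3 = 2·12 + 1·5 = 29
  a_4 = 2·29 + 1·12 = 70
  a_5 = 2·70 + 1·29 = 169
  a_6 = 2·169 + 1·70 = 408

2,1 ; 408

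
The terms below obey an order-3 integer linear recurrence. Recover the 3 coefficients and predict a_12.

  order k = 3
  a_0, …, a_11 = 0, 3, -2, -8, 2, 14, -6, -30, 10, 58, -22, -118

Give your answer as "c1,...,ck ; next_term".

1,-2,2 ; 42

  a_3 = 1·-2 + -2·3 + 2·0 = -8
  a_4 = 1·-8 + -2·-2 + 2·3 = 2
  a_5 = 1·2 + -2·-8 + 2·-2 = 14
  a_6 = 1·14 + -2·2 + 2·-8 = -6
  a_7 = 1·-6 + -2·14 + 2·2 = -30
  a_8 = 1·-30 + -2·-6 + 2·14 = 10
  a_9 = 1·10 + -2·-30 + 2·-6 = 58
  a_10 = 1·58 + -2·10 + 2·-30 = -22
  a_11 = 1·-22 + -2·58 + 2·10 = -118
  a_12 = 1·-118 + -2·-22 + 2·58 = 42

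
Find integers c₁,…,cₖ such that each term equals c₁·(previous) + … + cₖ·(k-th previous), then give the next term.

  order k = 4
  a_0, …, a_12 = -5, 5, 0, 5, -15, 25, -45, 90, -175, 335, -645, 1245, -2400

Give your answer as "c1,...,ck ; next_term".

-1,1,-1,1 ; 4625

  a_4 = -1·5 + 1·0 + -1·5 + 1·-5 = -15
  a_5 = -1·-15 + 1·5 + -1·0 + 1·5 = 25
  a_6 = -1·25 + 1·-15 + -1·5 + 1·0 = -45
  a_7 = -1·-45 + 1·25 + -1·-15 + 1·5 = 90
  a_8 = -1·90 + 1·-45 + -1·25 + 1·-15 = -175
  a_9 = -1·-175 + 1·90 + -1·-45 + 1·25 = 335
  a_10 = -1·335 + 1·-175 + -1·90 + 1·-45 = -645
  a_11 = -1·-645 + 1·335 + -1·-175 + 1·90 = 1245
  a_12 = -1·1245 + 1·-645 + -1·335 + 1·-175 = -2400
  a_13 = -1·-2400 + 1·1245 + -1·-645 + 1·335 = 4625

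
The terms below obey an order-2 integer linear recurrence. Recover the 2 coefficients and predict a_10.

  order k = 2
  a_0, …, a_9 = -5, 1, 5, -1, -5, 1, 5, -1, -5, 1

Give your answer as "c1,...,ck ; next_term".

0,-1 ; 5

  a_2 = 0·1 + -1·-5 = 5
  a_3 = 0·5 + -1·1 = -1
  a_4 = 0·-1 + -1·5 = -5
  a_5 = 0·-5 + -1·-1 = 1
  a_6 = 0·1 + -1·-5 = 5
  a_7 = 0·5 + -1·1 = -1
  a_8 = 0·-1 + -1·5 = -5
  a_9 = 0·-5 + -1·-1 = 1
  a_10 = 0·1 + -1·-5 = 5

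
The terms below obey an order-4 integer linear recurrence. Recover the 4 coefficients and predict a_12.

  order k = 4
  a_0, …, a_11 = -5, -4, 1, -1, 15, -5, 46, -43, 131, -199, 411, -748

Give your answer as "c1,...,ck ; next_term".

-1,3,1,-3 ; 1389

  a_4 = -1·-1 + 3·1 + 1·-4 + -3·-5 = 15
  a_5 = -1·15 + 3·-1 + 1·1 + -3·-4 = -5
  a_6 = -1·-5 + 3·15 + 1·-1 + -3·1 = 46
  a_7 = -1·46 + 3·-5 + 1·15 + -3·-1 = -43
  a_8 = -1·-43 + 3·46 + 1·-5 + -3·15 = 131
  a_9 = -1·131 + 3·-43 + 1·46 + -3·-5 = -199
  a_10 = -1·-199 + 3·131 + 1·-43 + -3·46 = 411
  a_11 = -1·411 + 3·-199 + 1·131 + -3·-43 = -748
  a_12 = -1·-748 + 3·411 + 1·-199 + -3·131 = 1389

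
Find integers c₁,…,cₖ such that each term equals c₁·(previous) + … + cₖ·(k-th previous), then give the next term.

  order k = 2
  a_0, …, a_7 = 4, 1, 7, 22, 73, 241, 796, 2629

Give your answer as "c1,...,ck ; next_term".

3,1 ; 8683

  a_2 = 3·1 + 1·4 = 7
  a_3 = 3·7 + 1·1 = 22
  a_4 = 3·22 + 1·7 = 73
  a_5 = 3·73 + 1·22 = 241
  a_6 = 3·241 + 1·73 = 796
  a_7 = 3·796 + 1·241 = 2629
  a_8 = 3·2629 + 1·796 = 8683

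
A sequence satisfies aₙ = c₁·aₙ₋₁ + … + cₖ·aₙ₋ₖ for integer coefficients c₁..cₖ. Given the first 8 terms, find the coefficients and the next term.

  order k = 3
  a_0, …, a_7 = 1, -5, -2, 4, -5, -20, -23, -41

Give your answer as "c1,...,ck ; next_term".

2,-1,3 ; -119

  a_3 = 2·-2 + -1·-5 + 3·1 = 4
  a_4 = 2·4 + -1·-2 + 3·-5 = -5
  a_5 = 2·-5 + -1·4 + 3·-2 = -20
  a_6 = 2·-20 + -1·-5 + 3·4 = -23
  a_7 = 2·-23 + -1·-20 + 3·-5 = -41
  a_8 = 2·-41 + -1·-23 + 3·-20 = -119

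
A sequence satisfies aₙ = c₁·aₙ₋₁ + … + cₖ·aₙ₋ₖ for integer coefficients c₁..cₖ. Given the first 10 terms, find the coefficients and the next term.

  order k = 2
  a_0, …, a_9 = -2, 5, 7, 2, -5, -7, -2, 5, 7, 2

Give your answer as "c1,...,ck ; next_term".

  a_2 = 1·5 + -1·-2 = 7
  a_3 = 1·7 + -1·5 = 2
  a_4 = 1·2 + -1·7 = -5
  a_5 = 1·-5 + -1·2 = -7
  a_6 = 1·-7 + -1·-5 = -2
  a_7 = 1·-2 + -1·-7 = 5
  a_8 = 1·5 + -1·-2 = 7
  a_9 = 1·7 + -1·5 = 2
  a_10 = 1·2 + -1·7 = -5

1,-1 ; -5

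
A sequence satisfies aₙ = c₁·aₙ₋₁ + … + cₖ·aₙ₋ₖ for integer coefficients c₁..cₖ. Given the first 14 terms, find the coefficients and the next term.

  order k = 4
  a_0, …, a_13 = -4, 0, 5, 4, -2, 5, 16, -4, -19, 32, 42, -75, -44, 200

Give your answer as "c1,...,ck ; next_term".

  a_4 = 1·4 + -2·5 + 3·0 + -1·-4 = -2
  a_5 = 1·-2 + -2·4 + 3·5 + -1·0 = 5
  a_6 = 1·5 + -2·-2 + 3·4 + -1·5 = 16
  a_7 = 1·16 + -2·5 + 3·-2 + -1·4 = -4
  a_8 = 1·-4 + -2·16 + 3·5 + -1·-2 = -19
  a_9 = 1·-19 + -2·-4 + 3·16 + -1·5 = 32
  a_10 = 1·32 + -2·-19 + 3·-4 + -1·16 = 42
  a_11 = 1·42 + -2·32 + 3·-19 + -1·-4 = -75
  a_12 = 1·-75 + -2·42 + 3·32 + -1·-19 = -44
  a_13 = 1·-44 + -2·-75 + 3·42 + -1·32 = 200
  a_14 = 1·200 + -2·-44 + 3·-75 + -1·42 = 21

1,-2,3,-1 ; 21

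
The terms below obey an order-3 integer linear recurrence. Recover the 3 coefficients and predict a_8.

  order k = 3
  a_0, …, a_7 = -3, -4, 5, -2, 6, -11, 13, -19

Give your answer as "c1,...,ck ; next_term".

  a_3 = -1·5 + 0·-4 + -1·-3 = -2
  a_4 = -1·-2 + 0·5 + -1·-4 = 6
  a_5 = -1·6 + 0·-2 + -1·5 = -11
  a_6 = -1·-11 + 0·6 + -1·-2 = 13
  a_7 = -1·13 + 0·-11 + -1·6 = -19
  a_8 = -1·-19 + 0·13 + -1·-11 = 30

-1,0,-1 ; 30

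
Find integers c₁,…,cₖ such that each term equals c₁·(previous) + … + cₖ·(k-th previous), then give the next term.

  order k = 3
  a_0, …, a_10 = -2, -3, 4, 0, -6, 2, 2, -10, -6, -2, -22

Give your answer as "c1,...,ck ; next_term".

1,0,2 ; -34

  a_3 = 1·4 + 0·-3 + 2·-2 = 0
  a_4 = 1·0 + 0·4 + 2·-3 = -6
  a_5 = 1·-6 + 0·0 + 2·4 = 2
  a_6 = 1·2 + 0·-6 + 2·0 = 2
  a_7 = 1·2 + 0·2 + 2·-6 = -10
  a_8 = 1·-10 + 0·2 + 2·2 = -6
  a_9 = 1·-6 + 0·-10 + 2·2 = -2
  a_10 = 1·-2 + 0·-6 + 2·-10 = -22
  a_11 = 1·-22 + 0·-2 + 2·-6 = -34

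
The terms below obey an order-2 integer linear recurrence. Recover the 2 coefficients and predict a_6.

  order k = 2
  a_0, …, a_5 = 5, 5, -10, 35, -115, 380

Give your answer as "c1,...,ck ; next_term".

-3,1 ; -1255

  a_2 = -3·5 + 1·5 = -10
  a_3 = -3·-10 + 1·5 = 35
  a_4 = -3·35 + 1·-10 = -115
  a_5 = -3·-115 + 1·35 = 380
  a_6 = -3·380 + 1·-115 = -1255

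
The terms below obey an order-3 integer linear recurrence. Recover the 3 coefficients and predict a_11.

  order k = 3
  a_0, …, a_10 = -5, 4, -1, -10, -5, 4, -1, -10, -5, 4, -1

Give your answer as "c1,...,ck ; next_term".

1,-1,1 ; -10

  a_3 = 1·-1 + -1·4 + 1·-5 = -10
  a_4 = 1·-10 + -1·-1 + 1·4 = -5
  a_5 = 1·-5 + -1·-10 + 1·-1 = 4
  a_6 = 1·4 + -1·-5 + 1·-10 = -1
  a_7 = 1·-1 + -1·4 + 1·-5 = -10
  a_8 = 1·-10 + -1·-1 + 1·4 = -5
  a_9 = 1·-5 + -1·-10 + 1·-1 = 4
  a_10 = 1·4 + -1·-5 + 1·-10 = -1
  a_11 = 1·-1 + -1·4 + 1·-5 = -10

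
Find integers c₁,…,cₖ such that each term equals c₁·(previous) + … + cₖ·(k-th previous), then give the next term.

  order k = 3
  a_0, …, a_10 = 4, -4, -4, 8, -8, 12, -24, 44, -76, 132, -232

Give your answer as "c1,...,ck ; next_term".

  a_3 = -2·-4 + -1·-4 + -1·4 = 8
  a_4 = -2·8 + -1·-4 + -1·-4 = -8
  a_5 = -2·-8 + -1·8 + -1·-4 = 12
  a_6 = -2·12 + -1·-8 + -1·8 = -24
  a_7 = -2·-24 + -1·12 + -1·-8 = 44
  a_8 = -2·44 + -1·-24 + -1·12 = -76
  a_9 = -2·-76 + -1·44 + -1·-24 = 132
  a_10 = -2·132 + -1·-76 + -1·44 = -232
  a_11 = -2·-232 + -1·132 + -1·-76 = 408

-2,-1,-1 ; 408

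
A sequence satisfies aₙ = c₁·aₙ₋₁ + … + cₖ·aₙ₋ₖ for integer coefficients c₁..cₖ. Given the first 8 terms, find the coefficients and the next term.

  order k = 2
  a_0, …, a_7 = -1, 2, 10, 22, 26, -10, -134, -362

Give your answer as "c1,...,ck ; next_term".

3,-4 ; -550

  a_2 = 3·2 + -4·-1 = 10
  a_3 = 3·10 + -4·2 = 22
  a_4 = 3·22 + -4·10 = 26
  a_5 = 3·26 + -4·22 = -10
  a_6 = 3·-10 + -4·26 = -134
  a_7 = 3·-134 + -4·-10 = -362
  a_8 = 3·-362 + -4·-134 = -550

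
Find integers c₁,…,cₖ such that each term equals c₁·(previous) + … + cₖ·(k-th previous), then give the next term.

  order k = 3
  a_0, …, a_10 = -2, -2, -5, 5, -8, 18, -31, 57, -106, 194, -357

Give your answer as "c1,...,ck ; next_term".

-1,1,-1 ; 657

  a_3 = -1·-5 + 1·-2 + -1·-2 = 5
  a_4 = -1·5 + 1·-5 + -1·-2 = -8
  a_5 = -1·-8 + 1·5 + -1·-5 = 18
  a_6 = -1·18 + 1·-8 + -1·5 = -31
  a_7 = -1·-31 + 1·18 + -1·-8 = 57
  a_8 = -1·57 + 1·-31 + -1·18 = -106
  a_9 = -1·-106 + 1·57 + -1·-31 = 194
  a_10 = -1·194 + 1·-106 + -1·57 = -357
  a_11 = -1·-357 + 1·194 + -1·-106 = 657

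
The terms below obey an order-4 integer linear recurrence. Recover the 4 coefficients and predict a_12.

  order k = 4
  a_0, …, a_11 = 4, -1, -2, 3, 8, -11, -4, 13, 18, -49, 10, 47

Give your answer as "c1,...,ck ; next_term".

  a_4 = -1·3 + -1·-2 + -1·-1 + 2·4 = 8
  a_5 = -1·8 + -1·3 + -1·-2 + 2·-1 = -11
  a_6 = -1·-11 + -1·8 + -1·3 + 2·-2 = -4
  a_7 = -1·-4 + -1·-11 + -1·8 + 2·3 = 13
  a_8 = -1·13 + -1·-4 + -1·-11 + 2·8 = 18
  a_9 = -1·18 + -1·13 + -1·-4 + 2·-11 = -49
  a_10 = -1·-49 + -1·18 + -1·13 + 2·-4 = 10
  a_11 = -1·10 + -1·-49 + -1·18 + 2·13 = 47
  a_12 = -1·47 + -1·10 + -1·-49 + 2·18 = 28

-1,-1,-1,2 ; 28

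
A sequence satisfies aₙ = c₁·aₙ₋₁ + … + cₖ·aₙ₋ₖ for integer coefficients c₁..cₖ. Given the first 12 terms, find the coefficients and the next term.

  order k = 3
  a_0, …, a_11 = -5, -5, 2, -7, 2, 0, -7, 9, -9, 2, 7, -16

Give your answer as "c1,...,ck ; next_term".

  a_3 = -1·2 + 0·-5 + 1·-5 = -7
  a_4 = -1·-7 + 0·2 + 1·-5 = 2
  a_5 = -1·2 + 0·-7 + 1·2 = 0
  a_6 = -1·0 + 0·2 + 1·-7 = -7
  a_7 = -1·-7 + 0·0 + 1·2 = 9
  a_8 = -1·9 + 0·-7 + 1·0 = -9
  a_9 = -1·-9 + 0·9 + 1·-7 = 2
  a_10 = -1·2 + 0·-9 + 1·9 = 7
  a_11 = -1·7 + 0·2 + 1·-9 = -16
  a_12 = -1·-16 + 0·7 + 1·2 = 18

-1,0,1 ; 18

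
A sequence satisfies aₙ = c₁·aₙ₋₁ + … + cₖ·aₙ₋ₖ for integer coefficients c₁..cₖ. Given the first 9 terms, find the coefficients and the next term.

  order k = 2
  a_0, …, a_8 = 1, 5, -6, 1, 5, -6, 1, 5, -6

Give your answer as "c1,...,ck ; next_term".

  a_2 = -1·5 + -1·1 = -6
  a_3 = -1·-6 + -1·5 = 1
  a_4 = -1·1 + -1·-6 = 5
  a_5 = -1·5 + -1·1 = -6
  a_6 = -1·-6 + -1·5 = 1
  a_7 = -1·1 + -1·-6 = 5
  a_8 = -1·5 + -1·1 = -6
  a_9 = -1·-6 + -1·5 = 1

-1,-1 ; 1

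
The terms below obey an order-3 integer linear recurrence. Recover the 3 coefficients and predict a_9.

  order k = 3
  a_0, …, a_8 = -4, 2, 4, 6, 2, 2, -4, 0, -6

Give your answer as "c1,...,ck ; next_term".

0,1,-1 ; 4

  a_3 = 0·4 + 1·2 + -1·-4 = 6
  a_4 = 0·6 + 1·4 + -1·2 = 2
  a_5 = 0·2 + 1·6 + -1·4 = 2
  a_6 = 0·2 + 1·2 + -1·6 = -4
  a_7 = 0·-4 + 1·2 + -1·2 = 0
  a_8 = 0·0 + 1·-4 + -1·2 = -6
  a_9 = 0·-6 + 1·0 + -1·-4 = 4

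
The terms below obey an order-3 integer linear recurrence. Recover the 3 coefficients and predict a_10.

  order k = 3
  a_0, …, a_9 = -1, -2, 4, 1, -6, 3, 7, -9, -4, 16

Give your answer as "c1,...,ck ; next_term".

  a_3 = 0·4 + -1·-2 + 1·-1 = 1
  a_4 = 0·1 + -1·4 + 1·-2 = -6
  a_5 = 0·-6 + -1·1 + 1·4 = 3
  a_6 = 0·3 + -1·-6 + 1·1 = 7
  a_7 = 0·7 + -1·3 + 1·-6 = -9
  a_8 = 0·-9 + -1·7 + 1·3 = -4
  a_9 = 0·-4 + -1·-9 + 1·7 = 16
  a_10 = 0·16 + -1·-4 + 1·-9 = -5

0,-1,1 ; -5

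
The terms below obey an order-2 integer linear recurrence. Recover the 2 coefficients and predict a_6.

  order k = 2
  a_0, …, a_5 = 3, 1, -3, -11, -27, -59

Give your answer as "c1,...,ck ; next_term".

3,-2 ; -123

  a_2 = 3·1 + -2·3 = -3
  a_3 = 3·-3 + -2·1 = -11
  a_4 = 3·-11 + -2·-3 = -27
  a_5 = 3·-27 + -2·-11 = -59
  a_6 = 3·-59 + -2·-27 = -123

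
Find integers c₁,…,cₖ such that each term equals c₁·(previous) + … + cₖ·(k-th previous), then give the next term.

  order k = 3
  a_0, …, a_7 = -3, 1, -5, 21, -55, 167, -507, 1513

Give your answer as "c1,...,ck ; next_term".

-2,2,-3 ; -4541

  a_3 = -2·-5 + 2·1 + -3·-3 = 21
  a_4 = -2·21 + 2·-5 + -3·1 = -55
  a_5 = -2·-55 + 2·21 + -3·-5 = 167
  a_6 = -2·167 + 2·-55 + -3·21 = -507
  a_7 = -2·-507 + 2·167 + -3·-55 = 1513
  a_8 = -2·1513 + 2·-507 + -3·167 = -4541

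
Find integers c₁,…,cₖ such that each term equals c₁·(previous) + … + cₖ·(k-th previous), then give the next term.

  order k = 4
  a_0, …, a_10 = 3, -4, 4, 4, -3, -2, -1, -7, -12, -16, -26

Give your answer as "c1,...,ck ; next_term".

2,-1,1,-1 ; -41

  a_4 = 2·4 + -1·4 + 1·-4 + -1·3 = -3
  a_5 = 2·-3 + -1·4 + 1·4 + -1·-4 = -2
  a_6 = 2·-2 + -1·-3 + 1·4 + -1·4 = -1
  a_7 = 2·-1 + -1·-2 + 1·-3 + -1·4 = -7
  a_8 = 2·-7 + -1·-1 + 1·-2 + -1·-3 = -12
  a_9 = 2·-12 + -1·-7 + 1·-1 + -1·-2 = -16
  a_10 = 2·-16 + -1·-12 + 1·-7 + -1·-1 = -26
  a_11 = 2·-26 + -1·-16 + 1·-12 + -1·-7 = -41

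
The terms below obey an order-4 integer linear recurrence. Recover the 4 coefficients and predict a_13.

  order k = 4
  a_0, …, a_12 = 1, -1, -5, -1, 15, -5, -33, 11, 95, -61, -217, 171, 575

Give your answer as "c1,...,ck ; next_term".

-1,-2,-2,2 ; -605

  a_4 = -1·-1 + -2·-5 + -2·-1 + 2·1 = 15
  a_5 = -1·15 + -2·-1 + -2·-5 + 2·-1 = -5
  a_6 = -1·-5 + -2·15 + -2·-1 + 2·-5 = -33
  a_7 = -1·-33 + -2·-5 + -2·15 + 2·-1 = 11
  a_8 = -1·11 + -2·-33 + -2·-5 + 2·15 = 95
  a_9 = -1·95 + -2·11 + -2·-33 + 2·-5 = -61
  a_10 = -1·-61 + -2·95 + -2·11 + 2·-33 = -217
  a_11 = -1·-217 + -2·-61 + -2·95 + 2·11 = 171
  a_12 = -1·171 + -2·-217 + -2·-61 + 2·95 = 575
  a_13 = -1·575 + -2·171 + -2·-217 + 2·-61 = -605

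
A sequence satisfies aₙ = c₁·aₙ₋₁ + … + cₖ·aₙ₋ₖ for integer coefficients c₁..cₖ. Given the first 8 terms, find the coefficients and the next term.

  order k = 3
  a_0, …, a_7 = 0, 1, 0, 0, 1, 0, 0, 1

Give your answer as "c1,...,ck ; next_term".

  a_3 = 0·0 + 0·1 + 1·0 = 0
  a_4 = 0·0 + 0·0 + 1·1 = 1
  a_5 = 0·1 + 0·0 + 1·0 = 0
  a_6 = 0·0 + 0·1 + 1·0 = 0
  a_7 = 0·0 + 0·0 + 1·1 = 1
  a_8 = 0·1 + 0·0 + 1·0 = 0

0,0,1 ; 0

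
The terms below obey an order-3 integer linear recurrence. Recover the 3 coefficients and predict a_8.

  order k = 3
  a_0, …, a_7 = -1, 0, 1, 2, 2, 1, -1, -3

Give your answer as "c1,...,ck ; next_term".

1,0,-1 ; -4

  a_3 = 1·1 + 0·0 + -1·-1 = 2
  a_4 = 1·2 + 0·1 + -1·0 = 2
  a_5 = 1·2 + 0·2 + -1·1 = 1
  a_6 = 1·1 + 0·2 + -1·2 = -1
  a_7 = 1·-1 + 0·1 + -1·2 = -3
  a_8 = 1·-3 + 0·-1 + -1·1 = -4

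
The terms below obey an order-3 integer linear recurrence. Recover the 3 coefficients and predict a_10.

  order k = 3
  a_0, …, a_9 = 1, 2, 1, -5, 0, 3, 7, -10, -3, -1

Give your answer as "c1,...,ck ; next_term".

-1,-1,-2 ; 24

  a_3 = -1·1 + -1·2 + -2·1 = -5
  a_4 = -1·-5 + -1·1 + -2·2 = 0
  a_5 = -1·0 + -1·-5 + -2·1 = 3
  a_6 = -1·3 + -1·0 + -2·-5 = 7
  a_7 = -1·7 + -1·3 + -2·0 = -10
  a_8 = -1·-10 + -1·7 + -2·3 = -3
  a_9 = -1·-3 + -1·-10 + -2·7 = -1
  a_10 = -1·-1 + -1·-3 + -2·-10 = 24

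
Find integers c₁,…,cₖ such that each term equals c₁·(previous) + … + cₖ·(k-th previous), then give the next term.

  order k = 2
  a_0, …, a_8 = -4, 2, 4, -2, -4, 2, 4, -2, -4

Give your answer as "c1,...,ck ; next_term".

  a_2 = 0·2 + -1·-4 = 4
  a_3 = 0·4 + -1·2 = -2
  a_4 = 0·-2 + -1·4 = -4
  a_5 = 0·-4 + -1·-2 = 2
  a_6 = 0·2 + -1·-4 = 4
  a_7 = 0·4 + -1·2 = -2
  a_8 = 0·-2 + -1·4 = -4
  a_9 = 0·-4 + -1·-2 = 2

0,-1 ; 2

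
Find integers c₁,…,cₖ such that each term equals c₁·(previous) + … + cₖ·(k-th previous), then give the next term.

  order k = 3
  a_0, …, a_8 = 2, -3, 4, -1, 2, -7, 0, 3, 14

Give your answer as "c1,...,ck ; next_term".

  a_3 = 0·4 + -1·-3 + -2·2 = -1
  a_4 = 0·-1 + -1·4 + -2·-3 = 2
  a_5 = 0·2 + -1·-1 + -2·4 = -7
  a_6 = 0·-7 + -1·2 + -2·-1 = 0
  a_7 = 0·0 + -1·-7 + -2·2 = 3
  a_8 = 0·3 + -1·0 + -2·-7 = 14
  a_9 = 0·14 + -1·3 + -2·0 = -3

0,-1,-2 ; -3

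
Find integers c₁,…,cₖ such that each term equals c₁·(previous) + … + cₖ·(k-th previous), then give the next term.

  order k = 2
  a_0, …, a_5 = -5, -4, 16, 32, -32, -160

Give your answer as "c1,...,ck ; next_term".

1,-4 ; -32

  a_2 = 1·-4 + -4·-5 = 16
  a_3 = 1·16 + -4·-4 = 32
  a_4 = 1·32 + -4·16 = -32
  a_5 = 1·-32 + -4·32 = -160
  a_6 = 1·-160 + -4·-32 = -32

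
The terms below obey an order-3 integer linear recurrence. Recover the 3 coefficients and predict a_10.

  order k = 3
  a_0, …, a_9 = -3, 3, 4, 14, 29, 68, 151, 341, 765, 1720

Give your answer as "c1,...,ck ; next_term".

2,1,-1 ; 3864

  a_3 = 2·4 + 1·3 + -1·-3 = 14
  a_4 = 2·14 + 1·4 + -1·3 = 29
  a_5 = 2·29 + 1·14 + -1·4 = 68
  a_6 = 2·68 + 1·29 + -1·14 = 151
  a_7 = 2·151 + 1·68 + -1·29 = 341
  a_8 = 2·341 + 1·151 + -1·68 = 765
  a_9 = 2·765 + 1·341 + -1·151 = 1720
  a_10 = 2·1720 + 1·765 + -1·341 = 3864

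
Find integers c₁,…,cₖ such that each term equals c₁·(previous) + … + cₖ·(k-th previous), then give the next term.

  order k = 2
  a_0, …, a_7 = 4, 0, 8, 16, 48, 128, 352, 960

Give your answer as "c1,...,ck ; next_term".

  a_2 = 2·0 + 2·4 = 8
  a_3 = 2·8 + 2·0 = 16
  a_4 = 2·16 + 2·8 = 48
  a_5 = 2·48 + 2·16 = 128
  a_6 = 2·128 + 2·48 = 352
  a_7 = 2·352 + 2·128 = 960
  a_8 = 2·960 + 2·352 = 2624

2,2 ; 2624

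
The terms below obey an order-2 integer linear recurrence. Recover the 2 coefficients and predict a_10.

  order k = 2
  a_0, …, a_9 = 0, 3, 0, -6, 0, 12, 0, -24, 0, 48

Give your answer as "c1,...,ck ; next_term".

  a_2 = 0·3 + -2·0 = 0
  a_3 = 0·0 + -2·3 = -6
  a_4 = 0·-6 + -2·0 = 0
  a_5 = 0·0 + -2·-6 = 12
  a_6 = 0·12 + -2·0 = 0
  a_7 = 0·0 + -2·12 = -24
  a_8 = 0·-24 + -2·0 = 0
  a_9 = 0·0 + -2·-24 = 48
  a_10 = 0·48 + -2·0 = 0

0,-2 ; 0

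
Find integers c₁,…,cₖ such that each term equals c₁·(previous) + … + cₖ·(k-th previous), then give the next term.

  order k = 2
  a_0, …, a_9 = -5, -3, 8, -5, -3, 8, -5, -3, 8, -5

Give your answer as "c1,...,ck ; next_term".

  a_2 = -1·-3 + -1·-5 = 8
  a_3 = -1·8 + -1·-3 = -5
  a_4 = -1·-5 + -1·8 = -3
  a_5 = -1·-3 + -1·-5 = 8
  a_6 = -1·8 + -1·-3 = -5
  a_7 = -1·-5 + -1·8 = -3
  a_8 = -1·-3 + -1·-5 = 8
  a_9 = -1·8 + -1·-3 = -5
  a_10 = -1·-5 + -1·8 = -3

-1,-1 ; -3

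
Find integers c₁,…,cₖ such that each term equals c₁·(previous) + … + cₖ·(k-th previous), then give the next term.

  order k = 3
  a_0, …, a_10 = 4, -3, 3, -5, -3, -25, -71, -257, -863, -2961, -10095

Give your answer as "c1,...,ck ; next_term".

3,2,-2 ; -34481

  a_3 = 3·3 + 2·-3 + -2·4 = -5
  a_4 = 3·-5 + 2·3 + -2·-3 = -3
  a_5 = 3·-3 + 2·-5 + -2·3 = -25
  a_6 = 3·-25 + 2·-3 + -2·-5 = -71
  a_7 = 3·-71 + 2·-25 + -2·-3 = -257
  a_8 = 3·-257 + 2·-71 + -2·-25 = -863
  a_9 = 3·-863 + 2·-257 + -2·-71 = -2961
  a_10 = 3·-2961 + 2·-863 + -2·-257 = -10095
  a_11 = 3·-10095 + 2·-2961 + -2·-863 = -34481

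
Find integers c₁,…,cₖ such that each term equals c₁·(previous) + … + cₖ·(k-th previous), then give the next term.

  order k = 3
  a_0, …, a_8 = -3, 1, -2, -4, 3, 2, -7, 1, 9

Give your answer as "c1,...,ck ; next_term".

  a_3 = 0·-2 + -1·1 + 1·-3 = -4
  a_4 = 0·-4 + -1·-2 + 1·1 = 3
  a_5 = 0·3 + -1·-4 + 1·-2 = 2
  a_6 = 0·2 + -1·3 + 1·-4 = -7
  a_7 = 0·-7 + -1·2 + 1·3 = 1
  a_8 = 0·1 + -1·-7 + 1·2 = 9
  a_9 = 0·9 + -1·1 + 1·-7 = -8

0,-1,1 ; -8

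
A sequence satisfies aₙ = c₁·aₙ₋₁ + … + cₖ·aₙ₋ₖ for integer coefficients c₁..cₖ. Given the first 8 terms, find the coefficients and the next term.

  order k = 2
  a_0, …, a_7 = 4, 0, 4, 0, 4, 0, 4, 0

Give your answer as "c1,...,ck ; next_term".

  a_2 = 0·0 + 1·4 = 4
  a_3 = 0·4 + 1·0 = 0
  a_4 = 0·0 + 1·4 = 4
  a_5 = 0·4 + 1·0 = 0
  a_6 = 0·0 + 1·4 = 4
  a_7 = 0·4 + 1·0 = 0
  a_8 = 0·0 + 1·4 = 4

0,1 ; 4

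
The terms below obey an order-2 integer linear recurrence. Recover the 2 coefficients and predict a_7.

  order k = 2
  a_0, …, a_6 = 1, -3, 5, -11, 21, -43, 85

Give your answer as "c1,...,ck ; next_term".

-1,2 ; -171

  a_2 = -1·-3 + 2·1 = 5
  a_3 = -1·5 + 2·-3 = -11
  a_4 = -1·-11 + 2·5 = 21
  a_5 = -1·21 + 2·-11 = -43
  a_6 = -1·-43 + 2·21 = 85
  a_7 = -1·85 + 2·-43 = -171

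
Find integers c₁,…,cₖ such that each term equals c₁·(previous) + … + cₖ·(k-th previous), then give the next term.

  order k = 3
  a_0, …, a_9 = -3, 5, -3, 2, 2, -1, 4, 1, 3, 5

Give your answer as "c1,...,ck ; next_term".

  a_3 = 0·-3 + 1·5 + 1·-3 = 2
  a_4 = 0·2 + 1·-3 + 1·5 = 2
  a_5 = 0·2 + 1·2 + 1·-3 = -1
  a_6 = 0·-1 + 1·2 + 1·2 = 4
  a_7 = 0·4 + 1·-1 + 1·2 = 1
  a_8 = 0·1 + 1·4 + 1·-1 = 3
  a_9 = 0·3 + 1·1 + 1·4 = 5
  a_10 = 0·5 + 1·3 + 1·1 = 4

0,1,1 ; 4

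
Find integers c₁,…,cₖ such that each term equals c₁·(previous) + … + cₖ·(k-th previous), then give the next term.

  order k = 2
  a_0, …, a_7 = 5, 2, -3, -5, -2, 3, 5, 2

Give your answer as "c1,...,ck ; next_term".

  a_2 = 1·2 + -1·5 = -3
  a_3 = 1·-3 + -1·2 = -5
  a_4 = 1·-5 + -1·-3 = -2
  a_5 = 1·-2 + -1·-5 = 3
  a_6 = 1·3 + -1·-2 = 5
  a_7 = 1·5 + -1·3 = 2
  a_8 = 1·2 + -1·5 = -3

1,-1 ; -3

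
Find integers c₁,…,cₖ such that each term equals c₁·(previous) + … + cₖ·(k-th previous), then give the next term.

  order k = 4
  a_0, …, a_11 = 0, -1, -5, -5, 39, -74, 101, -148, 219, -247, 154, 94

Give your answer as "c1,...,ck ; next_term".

  a_4 = -3·-5 + -4·-5 + -4·-1 + -3·0 = 39
  a_5 = -3·39 + -4·-5 + -4·-5 + -3·-1 = -74
  a_6 = -3·-74 + -4·39 + -4·-5 + -3·-5 = 101
  a_7 = -3·101 + -4·-74 + -4·39 + -3·-5 = -148
  a_8 = -3·-148 + -4·101 + -4·-74 + -3·39 = 219
  a_9 = -3·219 + -4·-148 + -4·101 + -3·-74 = -247
  a_10 = -3·-247 + -4·219 + -4·-148 + -3·101 = 154
  a_11 = -3·154 + -4·-247 + -4·219 + -3·-148 = 94
  a_12 = -3·94 + -4·154 + -4·-247 + -3·219 = -567

-3,-4,-4,-3 ; -567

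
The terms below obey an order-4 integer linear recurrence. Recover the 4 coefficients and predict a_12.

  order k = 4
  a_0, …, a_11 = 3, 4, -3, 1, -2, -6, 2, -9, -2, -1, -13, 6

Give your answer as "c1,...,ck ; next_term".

0,1,1,-1 ; -12

  a_4 = 0·1 + 1·-3 + 1·4 + -1·3 = -2
  a_5 = 0·-2 + 1·1 + 1·-3 + -1·4 = -6
  a_6 = 0·-6 + 1·-2 + 1·1 + -1·-3 = 2
  a_7 = 0·2 + 1·-6 + 1·-2 + -1·1 = -9
  a_8 = 0·-9 + 1·2 + 1·-6 + -1·-2 = -2
  a_9 = 0·-2 + 1·-9 + 1·2 + -1·-6 = -1
  a_10 = 0·-1 + 1·-2 + 1·-9 + -1·2 = -13
  a_11 = 0·-13 + 1·-1 + 1·-2 + -1·-9 = 6
  a_12 = 0·6 + 1·-13 + 1·-1 + -1·-2 = -12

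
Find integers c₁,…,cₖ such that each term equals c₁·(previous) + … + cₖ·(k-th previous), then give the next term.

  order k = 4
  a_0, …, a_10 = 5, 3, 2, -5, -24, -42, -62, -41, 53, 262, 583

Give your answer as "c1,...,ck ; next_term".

  a_4 = 1·-5 + 1·2 + -2·3 + -3·5 = -24
  a_5 = 1·-24 + 1·-5 + -2·2 + -3·3 = -42
  a_6 = 1·-42 + 1·-24 + -2·-5 + -3·2 = -62
  a_7 = 1·-62 + 1·-42 + -2·-24 + -3·-5 = -41
  a_8 = 1·-41 + 1·-62 + -2·-42 + -3·-24 = 53
  a_9 = 1·53 + 1·-41 + -2·-62 + -3·-42 = 262
  a_10 = 1·262 + 1·53 + -2·-41 + -3·-62 = 583
  a_11 = 1·583 + 1·262 + -2·53 + -3·-41 = 862

1,1,-2,-3 ; 862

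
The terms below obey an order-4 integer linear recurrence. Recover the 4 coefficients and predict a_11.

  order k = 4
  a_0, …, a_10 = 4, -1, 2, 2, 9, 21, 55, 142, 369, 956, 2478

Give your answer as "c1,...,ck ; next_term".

2,1,1,1 ; 6423

  a_4 = 2·2 + 1·2 + 1·-1 + 1·4 = 9
  a_5 = 2·9 + 1·2 + 1·2 + 1·-1 = 21
  a_6 = 2·21 + 1·9 + 1·2 + 1·2 = 55
  a_7 = 2·55 + 1·21 + 1·9 + 1·2 = 142
  a_8 = 2·142 + 1·55 + 1·21 + 1·9 = 369
  a_9 = 2·369 + 1·142 + 1·55 + 1·21 = 956
  a_10 = 2·956 + 1·369 + 1·142 + 1·55 = 2478
  a_11 = 2·2478 + 1·956 + 1·369 + 1·142 = 6423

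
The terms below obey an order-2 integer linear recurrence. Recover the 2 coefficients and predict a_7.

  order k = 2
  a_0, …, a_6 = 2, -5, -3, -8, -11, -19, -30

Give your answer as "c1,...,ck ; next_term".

1,1 ; -49

  a_2 = 1·-5 + 1·2 = -3
  a_3 = 1·-3 + 1·-5 = -8
  a_4 = 1·-8 + 1·-3 = -11
  a_5 = 1·-11 + 1·-8 = -19
  a_6 = 1·-19 + 1·-11 = -30
  a_7 = 1·-30 + 1·-19 = -49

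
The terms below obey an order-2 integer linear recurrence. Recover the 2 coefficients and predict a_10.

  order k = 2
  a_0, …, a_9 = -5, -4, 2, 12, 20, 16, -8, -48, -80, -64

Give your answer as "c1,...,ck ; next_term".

  a_2 = 2·-4 + -2·-5 = 2
  a_3 = 2·2 + -2·-4 = 12
  a_4 = 2·12 + -2·2 = 20
  a_5 = 2·20 + -2·12 = 16
  a_6 = 2·16 + -2·20 = -8
  a_7 = 2·-8 + -2·16 = -48
  a_8 = 2·-48 + -2·-8 = -80
  a_9 = 2·-80 + -2·-48 = -64
  a_10 = 2·-64 + -2·-80 = 32

2,-2 ; 32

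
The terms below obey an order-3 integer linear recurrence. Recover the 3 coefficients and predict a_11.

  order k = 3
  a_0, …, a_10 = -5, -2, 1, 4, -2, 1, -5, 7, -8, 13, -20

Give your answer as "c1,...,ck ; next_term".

-1,0,-1 ; 28

  a_3 = -1·1 + 0·-2 + -1·-5 = 4
  a_4 = -1·4 + 0·1 + -1·-2 = -2
  a_5 = -1·-2 + 0·4 + -1·1 = 1
  a_6 = -1·1 + 0·-2 + -1·4 = -5
  a_7 = -1·-5 + 0·1 + -1·-2 = 7
  a_8 = -1·7 + 0·-5 + -1·1 = -8
  a_9 = -1·-8 + 0·7 + -1·-5 = 13
  a_10 = -1·13 + 0·-8 + -1·7 = -20
  a_11 = -1·-20 + 0·13 + -1·-8 = 28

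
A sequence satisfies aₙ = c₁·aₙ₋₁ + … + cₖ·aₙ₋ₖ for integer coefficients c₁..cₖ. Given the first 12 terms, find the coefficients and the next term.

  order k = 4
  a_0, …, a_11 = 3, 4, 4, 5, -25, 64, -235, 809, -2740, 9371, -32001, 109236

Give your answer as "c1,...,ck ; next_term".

  a_4 = -3·5 + 1·4 + -2·4 + -2·3 = -25
  a_5 = -3·-25 + 1·5 + -2·4 + -2·4 = 64
  a_6 = -3·64 + 1·-25 + -2·5 + -2·4 = -235
  a_7 = -3·-235 + 1·64 + -2·-25 + -2·5 = 809
  a_8 = -3·809 + 1·-235 + -2·64 + -2·-25 = -2740
  a_9 = -3·-2740 + 1·809 + -2·-235 + -2·64 = 9371
  a_10 = -3·9371 + 1·-2740 + -2·809 + -2·-235 = -32001
  a_11 = -3·-32001 + 1·9371 + -2·-2740 + -2·809 = 109236
  a_12 = -3·109236 + 1·-32001 + -2·9371 + -2·-2740 = -372971

-3,1,-2,-2 ; -372971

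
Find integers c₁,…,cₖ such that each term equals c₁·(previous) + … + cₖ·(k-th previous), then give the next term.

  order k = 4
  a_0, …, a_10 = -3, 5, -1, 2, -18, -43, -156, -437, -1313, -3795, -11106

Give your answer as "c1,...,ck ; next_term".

  a_4 = 3·2 + 1·-1 + -4·5 + 1·-3 = -18
  a_5 = 3·-18 + 1·2 + -4·-1 + 1·5 = -43
  a_6 = 3·-43 + 1·-18 + -4·2 + 1·-1 = -156
  a_7 = 3·-156 + 1·-43 + -4·-18 + 1·2 = -437
  a_8 = 3·-437 + 1·-156 + -4·-43 + 1·-18 = -1313
  a_9 = 3·-1313 + 1·-437 + -4·-156 + 1·-43 = -3795
  a_10 = 3·-3795 + 1·-1313 + -4·-437 + 1·-156 = -11106
  a_11 = 3·-11106 + 1·-3795 + -4·-1313 + 1·-437 = -32298

3,1,-4,1 ; -32298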